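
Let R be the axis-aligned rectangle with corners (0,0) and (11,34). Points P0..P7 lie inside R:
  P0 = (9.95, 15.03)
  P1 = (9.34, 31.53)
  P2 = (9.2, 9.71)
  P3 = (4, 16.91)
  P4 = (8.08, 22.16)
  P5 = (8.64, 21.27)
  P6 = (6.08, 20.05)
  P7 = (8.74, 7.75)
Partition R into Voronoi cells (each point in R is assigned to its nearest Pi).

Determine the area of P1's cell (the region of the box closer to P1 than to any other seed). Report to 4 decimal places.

1. box [0,11]×[0,34]: [(0, 0) (11, 0) (11, 34) (0, 34)]
2. ⊥bis P1·P0 via (9.645,23.28): [(0, 22.9234) (11, 23.3301) (11, 34) (0, 34)]  |A|=119.6056
3. ⊥bis P1·P2 via (9.27,20.62): [(0, 22.9234) (11, 23.3301) (11, 34) (0, 34)]  |A|=119.6056
4. ⊥bis P1·P3 via (6.67,24.22): [(0, 26.6562) (9.2805, 23.2665) (11, 23.3301) (11, 34) (0, 34)]  |A|=102.2845
5. ⊥bis P1·P4 via (8.71,26.845): [(0, 28.0162) (11, 26.5371) (11, 34) (0, 34)]  |A|=73.9568
6. ⊥bis P1·P5 via (8.99,26.4): [(0, 28.0162) (11, 26.5371) (11, 34) (0, 34)]  |A|=73.9568
7. ⊥bis P1·P6 via (7.71,25.79): [(0, 28.0162) (11, 26.5371) (11, 34) (0, 34)]  |A|=73.9568
8. ⊥bis P1·P7 via (9.04,19.64): [(0, 28.0162) (11, 26.5371) (11, 34) (0, 34)]  |A|=73.9568
9. canonical 4-gon: [(0, 28.0162) (11, 26.5371) (11, 34) (0, 34)]
10. shoelace: 73.9568

Area of P1's cell: 73.9568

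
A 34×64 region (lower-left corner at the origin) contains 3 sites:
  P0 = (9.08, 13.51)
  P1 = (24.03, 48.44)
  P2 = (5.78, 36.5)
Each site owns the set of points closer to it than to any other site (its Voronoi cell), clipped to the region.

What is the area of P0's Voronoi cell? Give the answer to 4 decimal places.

1. box [0,34]×[0,64]: [(0, 0) (34, 0) (34, 64) (0, 64)]
2. ⊥bis P0·P1 via (16.555,30.975): [(0, 38.0605) (0, 0) (34, 0) (34, 23.5086)]  |A|=1046.6744
3. ⊥bis P0·P2 via (7.43,25.005): [(24.7088, 27.4852) (0, 23.9385) (0, 0) (34, 0) (34, 23.5086)]  |A|=872.2055
4. canonical 5-gon: [(24.7088, 27.4852) (0, 23.9385) (0, 0) (34, 0) (34, 23.5086)]
5. shoelace: 872.2055

Area of P0's cell: 872.2055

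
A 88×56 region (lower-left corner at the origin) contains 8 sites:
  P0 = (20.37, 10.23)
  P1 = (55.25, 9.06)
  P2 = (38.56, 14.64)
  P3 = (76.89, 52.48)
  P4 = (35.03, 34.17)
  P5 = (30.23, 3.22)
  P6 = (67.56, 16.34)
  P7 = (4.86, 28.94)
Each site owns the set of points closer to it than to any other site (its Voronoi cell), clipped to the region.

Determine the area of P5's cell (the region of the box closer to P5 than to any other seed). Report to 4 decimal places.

1. box [0,88]×[0,56]: [(0, 0) (88, 0) (88, 56) (0, 56)]
2. ⊥bis P5·P0 via (25.3,6.725): [(20.5188, 0) (88, 0) (88, 56) (60.3322, 56)]  |A|=2664.1702
3. ⊥bis P5·P1 via (42.74,6.14): [(38.3267, 25.0478) (20.5188, 0) (44.1732, 0)]  |A|=296.2445
4. ⊥bis P5·P2 via (34.395,8.93): [(43.6675, 2.1664) (29.4382, 12.5456) (20.5188, 0) (44.1732, 0)]  |A|=161.1682
5. ⊥bis P5·P3 via (53.56,27.85): [(43.6675, 2.1664) (29.4382, 12.5456) (20.5188, 0) (44.1732, 0)]  |A|=161.1682
6. ⊥bis P5·P4 via (32.63,18.695): [(43.6675, 2.1664) (29.4382, 12.5456) (20.5188, 0) (44.1732, 0)]  |A|=161.1682
7. ⊥bis P5·P6 via (48.895,9.78): [(43.6675, 2.1664) (29.4382, 12.5456) (20.5188, 0) (44.1732, 0)]  |A|=161.1682
8. ⊥bis P5·P7 via (17.545,16.08): [(43.6675, 2.1664) (29.4382, 12.5456) (20.5188, 0) (44.1732, 0)]  |A|=161.1682
9. canonical 4-gon: [(43.6675, 2.1664) (29.4382, 12.5456) (20.5188, 0) (44.1732, 0)]
10. shoelace: 161.1682

Area of P5's cell: 161.1682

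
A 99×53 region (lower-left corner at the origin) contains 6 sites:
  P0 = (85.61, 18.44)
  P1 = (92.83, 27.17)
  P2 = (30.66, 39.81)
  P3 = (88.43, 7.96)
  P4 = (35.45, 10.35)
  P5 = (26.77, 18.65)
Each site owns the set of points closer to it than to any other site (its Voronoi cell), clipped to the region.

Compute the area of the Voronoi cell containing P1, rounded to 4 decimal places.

1. box [0,99]×[0,53]: [(0, 0) (99, 0) (99, 53) (0, 53)]
2. ⊥bis P1·P0 via (89.22,22.805): [(99, 14.7166) (99, 53) (52.71, 53)]  |A|=886.0693
3. ⊥bis P1·P2 via (61.745,33.49): [(63.8401, 43.795) (99, 14.7166) (99, 53) (65.7116, 53)]  |A|=826.2291
4. ⊥bis P1·P3 via (90.63,17.565): [(63.8401, 43.795) (97.4427, 16.0046) (99, 15.6479) (99, 53) (65.7116, 53)]  |A|=825.5039
5. ⊥bis P1·P4 via (64.14,18.76): [(63.8401, 43.795) (97.4427, 16.0046) (99, 15.6479) (99, 53) (65.7116, 53)]  |A|=825.5039
6. ⊥bis P1·P5 via (59.8,22.91): [(63.8401, 43.795) (97.4427, 16.0046) (99, 15.6479) (99, 53) (65.7116, 53)]  |A|=825.5039
7. canonical 5-gon: [(63.8401, 43.795) (97.4427, 16.0046) (99, 15.6479) (99, 53) (65.7116, 53)]
8. shoelace: 825.5039

Area of P1's cell: 825.5039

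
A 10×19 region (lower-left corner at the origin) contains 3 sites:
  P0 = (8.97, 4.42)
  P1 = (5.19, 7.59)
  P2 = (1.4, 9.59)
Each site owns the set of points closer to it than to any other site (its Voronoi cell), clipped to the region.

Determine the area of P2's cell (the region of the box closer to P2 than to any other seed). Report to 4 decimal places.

1. box [0,10]×[0,19]: [(0, 0) (10, 0) (10, 19) (0, 19)]
2. ⊥bis P2·P0 via (5.185,7.005): [(0, 0) (0.4009, 0) (10, 14.0552) (10, 19) (0, 19)]  |A|=122.5412
3. ⊥bis P2·P1 via (3.295,8.59): [(0, 2.346) (8.7884, 19) (0, 19)]  |A|=73.1811
4. canonical 3-gon: [(0, 2.346) (8.7884, 19) (0, 19)]
5. shoelace: 73.1811

Area of P2's cell: 73.1811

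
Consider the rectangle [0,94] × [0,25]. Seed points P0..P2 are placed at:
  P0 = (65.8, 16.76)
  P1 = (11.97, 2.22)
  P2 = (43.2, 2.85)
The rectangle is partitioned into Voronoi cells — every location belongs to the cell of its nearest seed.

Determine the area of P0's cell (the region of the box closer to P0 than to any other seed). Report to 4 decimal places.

Area of P0's cell: 1028.9684

1. box [0,94]×[0,25]: [(0, 0) (94, 0) (94, 25) (0, 25)]
2. ⊥bis P0·P1 via (38.885,9.49): [(41.4483, 0) (94, 0) (94, 25) (34.6956, 25)]  |A|=1398.2007
3. ⊥bis P0·P2 via (54.5,9.805): [(60.5348, 0) (94, 0) (94, 25) (45.1477, 25)]  |A|=1028.9684
4. canonical 4-gon: [(60.5348, 0) (94, 0) (94, 25) (45.1477, 25)]
5. shoelace: 1028.9684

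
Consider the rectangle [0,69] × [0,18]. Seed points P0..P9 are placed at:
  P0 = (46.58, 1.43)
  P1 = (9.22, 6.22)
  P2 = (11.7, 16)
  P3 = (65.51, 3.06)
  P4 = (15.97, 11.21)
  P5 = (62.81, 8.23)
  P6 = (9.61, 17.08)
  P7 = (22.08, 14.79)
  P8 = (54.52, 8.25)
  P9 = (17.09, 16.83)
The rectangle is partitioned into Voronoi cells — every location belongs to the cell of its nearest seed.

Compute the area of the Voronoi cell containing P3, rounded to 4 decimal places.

Area of P3's cell: 58.4197

1. box [0,69]×[0,18]: [(0, 0) (69, 0) (69, 18) (0, 18)]
2. ⊥bis P3·P0 via (56.045,2.245): [(56.2383, 0) (69, 0) (69, 18) (54.6884, 18)]  |A|=243.6597
3. ⊥bis P3·P1 via (37.365,4.64): [(56.2383, 0) (69, 0) (69, 18) (54.6884, 18)]  |A|=243.6597
4. ⊥bis P3·P2 via (38.605,9.53): [(56.2383, 0) (69, 0) (69, 18) (54.6884, 18)]  |A|=243.6597
5. ⊥bis P3·P4 via (40.74,7.135): [(56.2383, 0) (69, 0) (69, 18) (54.6884, 18)]  |A|=243.6597
6. ⊥bis P3·P5 via (64.16,5.645): [(56.1141, 1.4431) (56.2383, 0) (69, 0) (69, 8.1727)]  |A|=61.8641
7. ⊥bis P3·P6 via (37.56,10.07): [(56.1141, 1.4431) (56.2383, 0) (69, 0) (69, 8.1727)]  |A|=61.8641
8. ⊥bis P3·P7 via (43.795,8.925): [(56.1141, 1.4431) (56.2383, 0) (69, 0) (69, 8.1727)]  |A|=61.8641
9. ⊥bis P3·P8 via (60.015,5.655): [(58.6518, 2.7684) (57.3444, 0) (69, 0) (69, 8.1727)]  |A|=58.4197
10. ⊥bis P3·P9 via (41.3,9.945): [(58.6518, 2.7684) (57.3444, 0) (69, 0) (69, 8.1727)]  |A|=58.4197
11. canonical 4-gon: [(58.6518, 2.7684) (57.3444, 0) (69, 0) (69, 8.1727)]
12. shoelace: 58.4197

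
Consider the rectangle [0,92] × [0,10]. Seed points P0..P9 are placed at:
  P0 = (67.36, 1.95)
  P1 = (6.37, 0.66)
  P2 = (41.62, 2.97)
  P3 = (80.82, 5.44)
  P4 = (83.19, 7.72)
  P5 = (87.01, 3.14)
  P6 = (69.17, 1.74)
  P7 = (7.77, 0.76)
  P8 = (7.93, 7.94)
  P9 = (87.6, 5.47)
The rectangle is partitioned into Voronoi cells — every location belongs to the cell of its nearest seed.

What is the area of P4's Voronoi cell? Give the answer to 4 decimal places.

Area of P4's cell: 23.9437

1. box [0,92]×[0,10]: [(0, 0) (92, 0) (92, 10) (0, 10)]
2. ⊥bis P4·P0 via (75.275,4.835): [(77.0373, 0) (92, 0) (92, 10) (73.3924, 10)]  |A|=167.8514
3. ⊥bis P4·P1 via (44.78,4.19): [(77.0373, 0) (92, 0) (92, 10) (73.3924, 10)]  |A|=167.8514
4. ⊥bis P4·P2 via (62.405,5.345): [(77.0373, 0) (92, 0) (92, 10) (73.3924, 10)]  |A|=167.8514
5. ⊥bis P4·P3 via (82.005,6.58): [(88.3351, 0) (92, 0) (92, 10) (78.7149, 10)]  |A|=84.75
6. ⊥bis P4·P5 via (85.1,5.43): [(83.9966, 4.5097) (90.5792, 10) (78.7149, 10)]  |A|=32.5692
7. ⊥bis P4·P6 via (76.18,4.73): [(83.9966, 4.5097) (90.5792, 10) (78.7149, 10)]  |A|=32.5692
8. ⊥bis P4·P7 via (45.48,4.24): [(83.9966, 4.5097) (90.5792, 10) (78.7149, 10)]  |A|=32.5692
9. ⊥bis P4·P8 via (45.56,7.83): [(83.9966, 4.5097) (90.5792, 10) (78.7149, 10)]  |A|=32.5692
10. ⊥bis P4·P9 via (85.395,6.595): [(83.9966, 4.5097) (84.5788, 4.9953) (87.1322, 10) (78.7149, 10)]  |A|=23.9437
11. canonical 4-gon: [(83.9966, 4.5097) (84.5788, 4.9953) (87.1322, 10) (78.7149, 10)]
12. shoelace: 23.9437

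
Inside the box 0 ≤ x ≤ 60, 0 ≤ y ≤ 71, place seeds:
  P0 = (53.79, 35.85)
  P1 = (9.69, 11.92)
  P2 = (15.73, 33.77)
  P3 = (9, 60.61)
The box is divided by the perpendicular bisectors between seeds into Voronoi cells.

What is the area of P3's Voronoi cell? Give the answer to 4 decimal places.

Area of P3's cell: 860.1191

1. box [0,60]×[0,71]: [(0, 0) (60, 0) (60, 71) (0, 71)]
2. ⊥bis P3·P0 via (31.395,48.23): [(0, 0) (4.7334, 0) (43.9823, 71) (0, 71)]  |A|=1729.406
3. ⊥bis P3·P1 via (9.345,36.265): [(0, 36.1326) (24.9026, 36.4855) (43.9823, 71) (0, 71)]  |A|=1193.1591
4. ⊥bis P3·P2 via (12.365,47.19): [(0, 44.0895) (33.7898, 52.5622) (43.9823, 71) (0, 71)]  |A|=860.1191
5. canonical 4-gon: [(0, 44.0895) (33.7898, 52.5622) (43.9823, 71) (0, 71)]
6. shoelace: 860.1191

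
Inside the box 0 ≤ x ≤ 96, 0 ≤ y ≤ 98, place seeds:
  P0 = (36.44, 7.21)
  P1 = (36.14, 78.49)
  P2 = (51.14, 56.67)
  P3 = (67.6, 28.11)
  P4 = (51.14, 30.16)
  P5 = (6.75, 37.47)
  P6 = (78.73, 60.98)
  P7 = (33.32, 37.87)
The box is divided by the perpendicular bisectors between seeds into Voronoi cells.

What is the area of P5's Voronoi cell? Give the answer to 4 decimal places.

Area of P5's cell: 1104.3212

1. box [0,96]×[0,98]: [(0, 0) (96, 0) (96, 98) (0, 98)]
2. ⊥bis P5·P0 via (21.595,22.34): [(0, 1.1518) (96, 95.3435) (96, 98) (0, 98)]  |A|=4776.2289
3. ⊥bis P5·P1 via (21.445,57.98): [(0, 73.3449) (0, 1.1518) (42.5255, 42.8762)]  |A|=1535.0247
4. ⊥bis P5·P2 via (28.945,47.07): [(25.475, 55.0926) (0, 73.3449) (0, 1.1518) (34.2647, 34.771)]  |A|=1415.467
5. ⊥bis P5·P3 via (37.175,32.79): [(25.475, 55.0926) (0, 73.3449) (0, 1.1518) (34.2647, 34.771)]  |A|=1415.467
6. ⊥bis P5·P4 via (28.945,33.815): [(30.5259, 43.415) (25.475, 55.0926) (0, 73.3449) (0, 1.1518) (28.1076, 28.7299)]  |A|=1377.563
7. ⊥bis P5·P6 via (42.74,49.225): [(30.5259, 43.415) (25.475, 55.0926) (0, 73.3449) (0, 1.1518) (28.1076, 28.7299)]  |A|=1377.563
8. ⊥bis P5·P7 via (20.035,37.67): [(19.7105, 59.2227) (0, 73.3449) (0, 1.1518) (20.2851, 21.0548)]  |A|=1104.3212
9. canonical 4-gon: [(19.7105, 59.2227) (0, 73.3449) (0, 1.1518) (20.2851, 21.0548)]
10. shoelace: 1104.3212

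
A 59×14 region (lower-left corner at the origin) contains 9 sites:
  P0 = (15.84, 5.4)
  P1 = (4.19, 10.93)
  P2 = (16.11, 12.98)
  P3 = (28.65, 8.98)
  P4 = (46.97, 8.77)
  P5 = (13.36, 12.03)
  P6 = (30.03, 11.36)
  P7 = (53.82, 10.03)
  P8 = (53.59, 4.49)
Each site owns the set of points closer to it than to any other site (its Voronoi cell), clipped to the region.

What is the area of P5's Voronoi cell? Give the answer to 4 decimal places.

1. box [0,59]×[0,14]: [(0, 0) (59, 0) (59, 14) (0, 14)]
2. ⊥bis P5·P0 via (14.6,8.715): [(0, 3.2538) (28.7289, 14) (0, 14)]  |A|=154.3635
3. ⊥bis P5·P1 via (8.775,11.48): [(9.3426, 6.7484) (28.7289, 14) (8.4727, 14)]  |A|=73.4445
4. ⊥bis P5·P2 via (14.735,12.505): [(9.3426, 6.7484) (15.879, 9.1934) (14.2185, 14) (8.4727, 14)]  |A|=38.572
5. ⊥bis P5·P3 via (21.005,10.505): [(9.3426, 6.7484) (15.879, 9.1934) (14.2185, 14) (8.4727, 14)]  |A|=38.572
6. ⊥bis P5·P4 via (30.165,10.4): [(9.3426, 6.7484) (15.879, 9.1934) (14.2185, 14) (8.4727, 14)]  |A|=38.572
7. ⊥bis P5·P6 via (21.695,11.695): [(9.3426, 6.7484) (15.879, 9.1934) (14.2185, 14) (8.4727, 14)]  |A|=38.572
8. ⊥bis P5·P7 via (33.59,11.03): [(9.3426, 6.7484) (15.879, 9.1934) (14.2185, 14) (8.4727, 14)]  |A|=38.572
9. ⊥bis P5·P8 via (33.475,8.26): [(9.3426, 6.7484) (15.879, 9.1934) (14.2185, 14) (8.4727, 14)]  |A|=38.572
10. canonical 4-gon: [(9.3426, 6.7484) (15.879, 9.1934) (14.2185, 14) (8.4727, 14)]
11. shoelace: 38.572

Area of P5's cell: 38.5720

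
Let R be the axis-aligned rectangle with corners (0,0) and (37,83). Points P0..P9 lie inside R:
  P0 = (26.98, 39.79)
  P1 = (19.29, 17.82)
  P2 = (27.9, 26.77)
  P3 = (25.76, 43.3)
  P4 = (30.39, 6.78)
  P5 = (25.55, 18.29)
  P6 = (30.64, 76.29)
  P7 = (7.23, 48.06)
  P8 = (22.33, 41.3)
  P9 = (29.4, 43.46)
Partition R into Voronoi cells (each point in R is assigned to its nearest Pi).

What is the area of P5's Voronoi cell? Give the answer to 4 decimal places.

1. box [0,37]×[0,83]: [(0, 0) (37, 0) (37, 83) (0, 83)]
2. ⊥bis P5·P0 via (26.265,29.04): [(0, 30.7869) (0, 0) (37, 0) (37, 28.326)]  |A|=1093.5891
3. ⊥bis P5·P1 via (22.42,18.055): [(21.5718, 29.3522) (23.7756, 0) (37, 0) (37, 28.326)]  |A|=412.5922
4. ⊥bis P5·P2 via (26.725,22.53): [(21.9854, 23.8434) (23.7756, 0) (37, 0) (37, 19.6826)]  |A|=305.4209
5. ⊥bis P5·P3 via (25.655,30.795): [(21.9854, 23.8434) (23.7756, 0) (37, 0) (37, 19.6826)]  |A|=305.4209
6. ⊥bis P5·P4 via (27.97,12.535): [(21.9854, 23.8434) (22.9916, 10.4416) (37, 16.3322) (37, 19.6826)]  |A|=121.9855
7. ⊥bis P5·P6 via (28.095,47.29): [(21.9854, 23.8434) (22.9916, 10.4416) (37, 16.3322) (37, 19.6826)]  |A|=121.9855
8. ⊥bis P5·P7 via (16.39,33.175): [(21.9854, 23.8434) (22.9916, 10.4416) (37, 16.3322) (37, 19.6826)]  |A|=121.9855
9. ⊥bis P5·P8 via (23.94,29.795): [(21.9854, 23.8434) (22.9916, 10.4416) (37, 16.3322) (37, 19.6826)]  |A|=121.9855
10. ⊥bis P5·P9 via (27.475,30.875): [(21.9854, 23.8434) (22.9916, 10.4416) (37, 16.3322) (37, 19.6826)]  |A|=121.9855
11. canonical 4-gon: [(21.9854, 23.8434) (22.9916, 10.4416) (37, 16.3322) (37, 19.6826)]
12. shoelace: 121.9855

Area of P5's cell: 121.9855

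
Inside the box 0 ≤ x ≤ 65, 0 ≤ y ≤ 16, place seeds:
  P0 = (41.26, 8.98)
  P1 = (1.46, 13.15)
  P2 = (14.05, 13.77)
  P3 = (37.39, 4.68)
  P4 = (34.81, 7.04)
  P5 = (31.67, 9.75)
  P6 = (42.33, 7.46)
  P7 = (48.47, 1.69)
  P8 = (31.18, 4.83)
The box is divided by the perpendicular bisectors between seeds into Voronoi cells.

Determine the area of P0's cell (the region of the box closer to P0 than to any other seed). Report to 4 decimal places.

1. box [0,65]×[0,16]: [(0, 0) (65, 0) (65, 16) (0, 16)]
2. ⊥bis P0·P1 via (21.36,11.065): [(20.2007, 0) (65, 0) (65, 16) (21.8771, 16)]  |A|=703.3781
3. ⊥bis P0·P2 via (27.655,11.375): [(25.6526, 0) (65, 0) (65, 16) (28.4692, 16)]  |A|=607.0261
4. ⊥bis P0·P3 via (39.325,6.83): [(46.9139, 0) (65, 0) (65, 16) (29.1361, 16)]  |A|=431.6
5. ⊥bis P0·P4 via (38.035,8.01): [(38.0428, 7.9839) (46.9139, 0) (65, 0) (65, 16) (35.6318, 16)]  |A|=405.5651
6. ⊥bis P0·P5 via (36.465,9.365): [(36.7099, 12.4155) (38.0428, 7.9839) (46.9139, 0) (65, 0) (65, 16) (36.9977, 16)]  |A|=403.117
7. ⊥bis P0·P6 via (41.795,8.22): [(36.7099, 12.4155) (38.0428, 7.9839) (39.5424, 6.6343) (52.847, 16) (36.9977, 16)]  |A|=82.5512
8. ⊥bis P0·P7 via (44.865,5.335): [(36.7099, 12.4155) (38.0428, 7.9839) (39.5424, 6.6343) (52.847, 16) (36.9977, 16)]  |A|=82.5512
9. ⊥bis P0·P8 via (36.22,6.905): [(36.7099, 12.4155) (38.0428, 7.9839) (39.5424, 6.6343) (52.847, 16) (36.9977, 16)]  |A|=82.5512
10. canonical 5-gon: [(36.7099, 12.4155) (38.0428, 7.9839) (39.5424, 6.6343) (52.847, 16) (36.9977, 16)]
11. shoelace: 82.5512

Area of P0's cell: 82.5512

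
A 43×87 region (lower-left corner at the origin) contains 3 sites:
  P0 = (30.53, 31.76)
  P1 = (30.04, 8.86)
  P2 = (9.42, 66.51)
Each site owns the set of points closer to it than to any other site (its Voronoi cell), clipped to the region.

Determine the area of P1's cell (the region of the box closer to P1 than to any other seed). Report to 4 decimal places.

1. box [0,43]×[0,87]: [(0, 0) (43, 0) (43, 87) (0, 87)]
2. ⊥bis P1·P0 via (30.285,20.31): [(0, 20.958) (0, 0) (43, 0) (43, 20.0379)]  |A|=881.413
3. ⊥bis P1·P2 via (19.73,37.685): [(0, 20.958) (0, 0) (43, 0) (43, 20.0379)]  |A|=881.413
4. canonical 4-gon: [(0, 20.958) (0, 0) (43, 0) (43, 20.0379)]
5. shoelace: 881.413

Area of P1's cell: 881.4130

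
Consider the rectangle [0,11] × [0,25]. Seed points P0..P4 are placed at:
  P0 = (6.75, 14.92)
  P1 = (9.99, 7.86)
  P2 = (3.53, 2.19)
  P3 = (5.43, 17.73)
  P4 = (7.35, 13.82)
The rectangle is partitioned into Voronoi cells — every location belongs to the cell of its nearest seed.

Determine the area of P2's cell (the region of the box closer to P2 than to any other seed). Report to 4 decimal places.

1. box [0,11]×[0,25]: [(0, 0) (11, 0) (11, 25) (0, 25)]
2. ⊥bis P2·P0 via (5.14,8.555): [(0, 9.8551) (0, 0) (11, 0) (11, 7.0727)]  |A|=93.1033
3. ⊥bis P2·P1 via (6.76,5.025): [(3.2398, 9.0356) (0, 9.8551) (0, 0) (11, 0) (11, 0.1942)]  |A|=66.4142
4. ⊥bis P2·P3 via (4.48,9.96): [(3.2398, 9.0356) (0, 9.8551) (0, 0) (11, 0) (11, 0.1942)]  |A|=66.4142
5. ⊥bis P2·P4 via (5.44,8.005): [(3.6196, 8.6029) (0, 9.7918) (0, 0) (11, 0) (11, 0.1942)]  |A|=65.7542
6. canonical 5-gon: [(3.6196, 8.6029) (0, 9.7918) (0, 0) (11, 0) (11, 0.1942)]
7. shoelace: 65.7542

Area of P2's cell: 65.7542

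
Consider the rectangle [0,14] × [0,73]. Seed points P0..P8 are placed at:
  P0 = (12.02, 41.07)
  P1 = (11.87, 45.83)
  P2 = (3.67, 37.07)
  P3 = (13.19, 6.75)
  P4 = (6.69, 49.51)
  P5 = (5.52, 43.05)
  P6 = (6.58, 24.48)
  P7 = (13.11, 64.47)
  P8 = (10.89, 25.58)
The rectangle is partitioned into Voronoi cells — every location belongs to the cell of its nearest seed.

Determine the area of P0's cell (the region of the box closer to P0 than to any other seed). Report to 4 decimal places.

Area of P0's cell: 51.5842

1. box [0,14]×[0,73]: [(0, 0) (14, 0) (14, 73) (0, 73)]
2. ⊥bis P0·P1 via (11.945,43.45): [(0, 43.0736) (0, 0) (14, 0) (14, 43.5148)]  |A|=606.1184
3. ⊥bis P0·P2 via (7.845,39.07): [(5.839, 43.2576) (14, 26.2214) (14, 43.5148)]  |A|=70.5656
4. ⊥bis P0·P3 via (12.605,23.91): [(5.839, 43.2576) (14, 26.2214) (14, 43.5148)]  |A|=70.5656
5. ⊥bis P0·P4 via (9.355,45.29): [(6.1523, 43.2675) (5.9081, 43.1132) (14, 26.2214) (14, 43.5148)]  |A|=70.5427
6. ⊥bis P0·P5 via (8.77,42.06): [(9.1667, 43.3624) (7.8537, 39.0519) (14, 26.2214) (14, 43.5148)]  |A|=63.4622
7. ⊥bis P0·P6 via (9.3,32.775): [(9.1667, 43.3624) (7.8537, 39.0519) (11.1514, 32.1679) (14, 31.2338) (14, 43.5148)]  |A|=56.323
8. ⊥bis P0·P7 via (12.565,52.77): [(9.1667, 43.3624) (7.8537, 39.0519) (11.1514, 32.1679) (14, 31.2338) (14, 43.5148)]  |A|=56.323
9. ⊥bis P0·P8 via (11.455,33.325): [(9.1667, 43.3624) (7.8537, 39.0519) (10.566, 33.3899) (14, 33.1393) (14, 43.5148)]  |A|=51.5842
10. canonical 5-gon: [(9.1667, 43.3624) (7.8537, 39.0519) (10.566, 33.3899) (14, 33.1393) (14, 43.5148)]
11. shoelace: 51.5842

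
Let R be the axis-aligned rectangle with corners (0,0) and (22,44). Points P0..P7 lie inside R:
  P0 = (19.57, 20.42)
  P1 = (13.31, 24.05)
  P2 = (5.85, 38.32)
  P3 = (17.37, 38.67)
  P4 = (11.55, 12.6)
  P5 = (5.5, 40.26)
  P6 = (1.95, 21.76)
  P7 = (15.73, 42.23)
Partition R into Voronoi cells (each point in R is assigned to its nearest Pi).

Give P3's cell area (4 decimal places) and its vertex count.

Area of P3's cell: 99.0586 (5 vertices)

1. box [0,22]×[0,44]: [(0, 0) (22, 0) (22, 44) (0, 44)]
2. ⊥bis P3·P0 via (18.47,29.545): [(0, 27.3185) (22, 29.9705) (22, 44) (0, 44)]  |A|=337.8208
3. ⊥bis P3·P1 via (15.34,31.36): [(0, 35.6199) (20.8449, 29.8313) (22, 29.9705) (22, 44) (0, 44)]  |A|=251.2993
4. ⊥bis P3·P2 via (11.61,38.495): [(11.7969, 32.3439) (20.8449, 29.8313) (22, 29.9705) (22, 44) (11.4427, 44)]  |A|=135.1814
5. ⊥bis P3·P4 via (14.46,25.635): [(11.7969, 32.3439) (20.8449, 29.8313) (22, 29.9705) (22, 44) (11.4427, 44)]  |A|=135.1814
6. ⊥bis P3·P5 via (11.435,39.465): [(11.5536, 40.3506) (11.7969, 32.3439) (20.8449, 29.8313) (22, 29.9705) (22, 44) (12.0425, 44)]  |A|=134.087
7. ⊥bis P3·P6 via (9.66,30.215): [(11.5536, 40.3506) (11.7969, 32.3439) (20.8449, 29.8313) (22, 29.9705) (22, 44) (12.0425, 44)]  |A|=134.087
8. ⊥bis P3·P7 via (16.55,40.45): [(11.6196, 38.1787) (11.7969, 32.3439) (20.8449, 29.8313) (22, 29.9705) (22, 42.9607)]  |A|=99.0586
9. canonical 5-gon: [(11.6196, 38.1787) (11.7969, 32.3439) (20.8449, 29.8313) (22, 29.9705) (22, 42.9607)]
10. shoelace: 99.0586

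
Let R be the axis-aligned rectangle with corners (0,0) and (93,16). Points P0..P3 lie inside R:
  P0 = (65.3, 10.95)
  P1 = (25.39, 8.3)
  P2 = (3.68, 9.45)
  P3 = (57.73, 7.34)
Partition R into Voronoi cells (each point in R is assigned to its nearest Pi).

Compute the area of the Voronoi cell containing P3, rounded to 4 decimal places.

Area of P3's cell: 327.9310

1. box [0,93]×[0,16]: [(0, 0) (93, 0) (93, 16) (0, 16)]
2. ⊥bis P3·P0 via (61.515,9.145): [(0, 0) (65.8761, 0) (58.246, 16) (0, 16)]  |A|=992.9765
3. ⊥bis P3·P1 via (41.56,7.82): [(41.3279, 0) (65.8761, 0) (58.246, 16) (41.8028, 16)]  |A|=327.931
4. ⊥bis P3·P2 via (30.705,8.395): [(41.3279, 0) (65.8761, 0) (58.246, 16) (41.8028, 16)]  |A|=327.931
5. canonical 4-gon: [(41.3279, 0) (65.8761, 0) (58.246, 16) (41.8028, 16)]
6. shoelace: 327.931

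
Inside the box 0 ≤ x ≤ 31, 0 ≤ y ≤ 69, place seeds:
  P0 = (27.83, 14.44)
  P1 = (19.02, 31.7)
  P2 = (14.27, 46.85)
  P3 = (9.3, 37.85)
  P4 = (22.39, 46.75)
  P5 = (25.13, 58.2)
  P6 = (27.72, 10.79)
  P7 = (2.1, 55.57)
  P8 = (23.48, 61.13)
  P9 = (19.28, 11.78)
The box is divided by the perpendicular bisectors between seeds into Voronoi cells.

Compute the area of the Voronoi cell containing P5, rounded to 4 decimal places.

1. box [0,31]×[0,69]: [(0, 0) (31, 0) (31, 69) (0, 69)]
2. ⊥bis P5·P0 via (26.48,36.32): [(0, 34.6862) (31, 36.5989) (31, 69) (0, 69)]  |A|=1034.0815
3. ⊥bis P5·P1 via (22.075,44.95): [(0, 50.0397) (31, 42.8922) (31, 69) (0, 69)]  |A|=698.5549
4. ⊥bis P5·P2 via (19.7,52.525): [(29.3761, 43.2666) (31, 42.8922) (31, 69) (2.4817, 69)]  |A|=388.1348
5. ⊥bis P5·P3 via (17.215,48.025): [(29.3761, 43.2666) (31, 42.8922) (31, 69) (2.4817, 69)]  |A|=388.1348
6. ⊥bis P5·P4 via (23.76,52.475): [(18.4156, 53.7539) (31, 50.7425) (31, 69) (2.4817, 69)]  |A|=332.2764
7. ⊥bis P5·P6 via (26.425,34.495): [(18.4156, 53.7539) (31, 50.7425) (31, 69) (2.4817, 69)]  |A|=332.2764
8. ⊥bis P5·P7 via (13.615,56.885): [(13.4275, 58.5267) (18.4156, 53.7539) (31, 50.7425) (31, 69) (12.2315, 69)]  |A|=281.2198
9. ⊥bis P5·P8 via (24.305,59.665): [(16.7087, 55.3872) (18.4156, 53.7539) (31, 50.7425) (31, 63.4352)]  |A|=98.405
10. ⊥bis P5·P9 via (22.205,34.99): [(16.7087, 55.3872) (18.4156, 53.7539) (31, 50.7425) (31, 63.4352)]  |A|=98.405
11. canonical 4-gon: [(16.7087, 55.3872) (18.4156, 53.7539) (31, 50.7425) (31, 63.4352)]
12. shoelace: 98.405

Area of P5's cell: 98.4050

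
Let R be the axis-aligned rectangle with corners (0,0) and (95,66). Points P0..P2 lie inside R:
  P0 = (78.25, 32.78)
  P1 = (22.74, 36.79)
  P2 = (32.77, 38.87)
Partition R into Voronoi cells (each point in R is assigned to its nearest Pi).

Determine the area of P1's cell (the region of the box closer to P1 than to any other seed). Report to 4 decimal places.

1. box [0,95]×[0,66]: [(0, 0) (95, 0) (95, 66) (0, 66)]
2. ⊥bis P1·P0 via (50.495,34.785): [(0, 0) (47.9822, 0) (52.7499, 66) (0, 66)]  |A|=3324.1595
3. ⊥bis P1·P2 via (27.755,37.83): [(0, 0) (35.6001, 0) (21.9132, 66) (0, 66)]  |A|=1897.9379
4. canonical 4-gon: [(0, 0) (35.6001, 0) (21.9132, 66) (0, 66)]
5. shoelace: 1897.9379

Area of P1's cell: 1897.9379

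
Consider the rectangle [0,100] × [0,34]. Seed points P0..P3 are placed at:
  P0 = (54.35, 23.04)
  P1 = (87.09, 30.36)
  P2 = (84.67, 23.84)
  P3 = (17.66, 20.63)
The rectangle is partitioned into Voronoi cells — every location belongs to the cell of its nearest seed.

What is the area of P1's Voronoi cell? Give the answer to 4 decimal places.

1. box [0,100]×[0,34]: [(0, 0) (100, 0) (100, 34) (0, 34)]
2. ⊥bis P1·P0 via (70.72,26.7): [(76.6896, 0) (100, 0) (100, 34) (69.0879, 34)]  |A|=921.7834
3. ⊥bis P1·P2 via (85.88,27.1): [(69.2506, 33.2723) (100, 21.8591) (100, 34) (69.0879, 34)]  |A|=197.91
4. ⊥bis P1·P3 via (52.375,25.495): [(69.2506, 33.2723) (100, 21.8591) (100, 34) (69.0879, 34)]  |A|=197.91
5. canonical 4-gon: [(69.2506, 33.2723) (100, 21.8591) (100, 34) (69.0879, 34)]
6. shoelace: 197.91

Area of P1's cell: 197.9100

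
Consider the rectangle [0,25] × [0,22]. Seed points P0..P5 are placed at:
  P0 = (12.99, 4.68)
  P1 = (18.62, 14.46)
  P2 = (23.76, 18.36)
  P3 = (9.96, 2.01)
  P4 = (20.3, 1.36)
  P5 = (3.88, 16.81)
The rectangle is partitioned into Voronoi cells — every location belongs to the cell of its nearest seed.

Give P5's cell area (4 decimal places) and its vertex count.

Area of P5's cell: 146.0539 (5 vertices)

1. box [0,25]×[0,22]: [(0, 0) (25, 0) (25, 22) (0, 22)]
2. ⊥bis P5·P0 via (8.435,10.745): [(0, 4.4101) (23.4211, 22) (0, 22)]  |A|=205.9877
3. ⊥bis P5·P1 via (11.25,15.635): [(0, 4.4101) (10.7472, 12.4816) (12.2648, 22) (0, 22)]  |A|=152.8924
4. ⊥bis P5·P2 via (13.82,17.585): [(0, 4.4101) (10.7472, 12.4816) (12.2648, 22) (0, 22)]  |A|=152.8924
5. ⊥bis P5·P3 via (6.92,9.41): [(0, 6.5672) (6.3404, 9.1719) (10.7472, 12.4816) (12.2648, 22) (0, 22)]  |A|=146.0539
6. ⊥bis P5·P4 via (12.09,9.085): [(0, 6.5672) (6.3404, 9.1719) (10.7472, 12.4816) (12.2648, 22) (0, 22)]  |A|=146.0539
7. canonical 5-gon: [(0, 6.5672) (6.3404, 9.1719) (10.7472, 12.4816) (12.2648, 22) (0, 22)]
8. shoelace: 146.0539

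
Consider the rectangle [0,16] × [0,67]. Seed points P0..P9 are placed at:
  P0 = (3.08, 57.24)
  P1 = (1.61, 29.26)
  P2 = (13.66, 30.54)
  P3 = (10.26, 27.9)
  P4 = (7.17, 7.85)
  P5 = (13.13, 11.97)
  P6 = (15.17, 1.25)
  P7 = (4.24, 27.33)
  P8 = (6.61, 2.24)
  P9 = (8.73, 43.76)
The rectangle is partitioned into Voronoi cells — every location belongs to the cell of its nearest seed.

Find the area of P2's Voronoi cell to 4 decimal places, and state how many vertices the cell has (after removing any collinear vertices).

1. box [0,16]×[0,67]: [(0, 0) (16, 0) (16, 67) (0, 67)]
2. ⊥bis P2·P0 via (8.37,43.89): [(0, 40.5733) (0, 0) (16, 0) (16, 46.9134)]  |A|=699.8942
3. ⊥bis P2·P1 via (7.635,29.9): [(6.2386, 43.0454) (10.8111, 0) (16, 0) (16, 46.9134)]  |A|=340.6487
4. ⊥bis P2·P3 via (11.96,29.22): [(6.2386, 43.0454) (7.0332, 35.5651) (16, 24.017) (16, 46.9134)]  |A|=140.6996
5. ⊥bis P2·P4 via (10.415,19.195): [(6.2386, 43.0454) (7.0332, 35.5651) (16, 24.017) (16, 46.9134)]  |A|=140.6996
6. ⊥bis P2·P5 via (13.395,21.255): [(6.2386, 43.0454) (7.0332, 35.5651) (16, 24.017) (16, 46.9134)]  |A|=140.6996
7. ⊥bis P2·P6 via (14.415,15.895): [(6.2386, 43.0454) (7.0332, 35.5651) (16, 24.017) (16, 46.9134)]  |A|=140.6996
8. ⊥bis P2·P7 via (8.95,28.935): [(6.2386, 43.0454) (7.0332, 35.5651) (16, 24.017) (16, 46.9134)]  |A|=140.6996
9. ⊥bis P2·P8 via (10.135,16.39): [(6.2386, 43.0454) (7.0332, 35.5651) (16, 24.017) (16, 46.9134)]  |A|=140.6996
10. ⊥bis P2·P9 via (11.195,37.15): [(7.0299, 35.5967) (7.0332, 35.5651) (16, 24.017) (16, 38.9419)]  |A|=67.0617
11. canonical 4-gon: [(7.0299, 35.5967) (7.0332, 35.5651) (16, 24.017) (16, 38.9419)]
12. shoelace: 67.0617

Area of P2's cell: 67.0617 (4 vertices)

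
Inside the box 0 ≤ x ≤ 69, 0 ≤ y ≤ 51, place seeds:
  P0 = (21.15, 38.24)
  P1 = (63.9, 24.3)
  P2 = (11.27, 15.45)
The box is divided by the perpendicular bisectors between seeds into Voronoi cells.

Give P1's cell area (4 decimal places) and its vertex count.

1. box [0,69]×[0,51]: [(0, 0) (69, 0) (69, 51) (0, 51)]
2. ⊥bis P1·P0 via (42.525,31.27): [(32.3284, 0) (69, 0) (69, 51) (48.9586, 51)]  |A|=1446.1811
3. ⊥bis P1·P2 via (37.585,19.875): [(38.0015, 17.3979) (40.9271, 0) (69, 0) (69, 51) (48.9586, 51)]  |A|=1371.382
4. canonical 5-gon: [(38.0015, 17.3979) (40.9271, 0) (69, 0) (69, 51) (48.9586, 51)]
5. shoelace: 1371.382

Area of P1's cell: 1371.3820 (5 vertices)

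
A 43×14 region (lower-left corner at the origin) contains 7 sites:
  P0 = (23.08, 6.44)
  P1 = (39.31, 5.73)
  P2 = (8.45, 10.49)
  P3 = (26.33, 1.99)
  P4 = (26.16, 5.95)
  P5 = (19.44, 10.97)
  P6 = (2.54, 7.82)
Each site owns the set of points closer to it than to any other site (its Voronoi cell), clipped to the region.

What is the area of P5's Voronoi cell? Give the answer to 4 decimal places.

1. box [0,43]×[0,14]: [(0, 0) (43, 0) (43, 14) (0, 14)]
2. ⊥bis P5·P0 via (21.26,8.705): [(0, 0) (10.4266, 0) (27.8497, 14) (0, 14)]  |A|=267.9337
3. ⊥bis P5·P1 via (29.375,8.35): [(0, 0) (10.4266, 0) (27.8497, 14) (0, 14)]  |A|=267.9337
4. ⊥bis P5·P2 via (13.945,10.73): [(14.2785, 3.0951) (27.8497, 14) (13.8022, 14)]  |A|=76.5931
5. ⊥bis P5·P3 via (22.885,6.48): [(14.2785, 3.0951) (27.8497, 14) (13.8022, 14)]  |A|=76.5931
6. ⊥bis P5·P4 via (22.8,8.46): [(14.2785, 3.0951) (25.5703, 12.1685) (26.9385, 14) (13.8022, 14)]  |A|=75.7587
7. ⊥bis P5·P6 via (10.99,9.395): [(14.2785, 3.0951) (25.5703, 12.1685) (26.9385, 14) (13.8022, 14)]  |A|=75.7587
8. canonical 4-gon: [(14.2785, 3.0951) (25.5703, 12.1685) (26.9385, 14) (13.8022, 14)]
9. shoelace: 75.7587

Area of P5's cell: 75.7587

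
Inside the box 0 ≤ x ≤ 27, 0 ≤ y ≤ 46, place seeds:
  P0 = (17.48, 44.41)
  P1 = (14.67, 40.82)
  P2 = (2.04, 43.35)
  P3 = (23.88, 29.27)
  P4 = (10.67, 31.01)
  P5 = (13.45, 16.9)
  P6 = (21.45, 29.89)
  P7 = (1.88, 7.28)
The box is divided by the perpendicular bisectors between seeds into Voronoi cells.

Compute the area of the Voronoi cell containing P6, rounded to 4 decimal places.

Area of P6's cell: 93.2379

1. box [0,27]×[0,46]: [(0, 0) (27, 0) (27, 46) (0, 46)]
2. ⊥bis P6·P0 via (19.465,37.15): [(0, 31.828) (0, 0) (27, 0) (27, 39.2102)]  |A|=959.015
3. ⊥bis P6·P1 via (18.06,35.355): [(22.1271, 37.8779) (0, 24.1522) (0, 0) (27, 0) (27, 39.2102)]  |A|=874.0937
4. ⊥bis P6·P2 via (11.745,36.62): [(22.1271, 37.8779) (5.4385, 27.5258) (0, 19.6831) (0, 0) (27, 0) (27, 39.2102)]  |A|=861.9411
5. ⊥bis P6·P3 via (22.665,29.58): [(24.9813, 38.6582) (22.1271, 37.8779) (5.4385, 27.5258) (0, 19.6831) (0, 0) (15.1178, 0)]  |A|=592.6918
6. ⊥bis P6·P4 via (16.06,30.45): [(24.9813, 38.6582) (22.1271, 37.8779) (16.4669, 34.3668) (12.8964, 0) (15.1178, 0)]  |A|=184.3847
7. ⊥bis P6·P5 via (17.45,23.395): [(20.5931, 21.4593) (24.9813, 38.6582) (22.1271, 37.8779) (16.4669, 34.3668) (15.4547, 24.6238)]  |A|=93.2379
8. ⊥bis P6·P7 via (11.665,18.585): [(20.5931, 21.4593) (24.9813, 38.6582) (22.1271, 37.8779) (16.4669, 34.3668) (15.4547, 24.6238)]  |A|=93.2379
9. canonical 5-gon: [(20.5931, 21.4593) (24.9813, 38.6582) (22.1271, 37.8779) (16.4669, 34.3668) (15.4547, 24.6238)]
10. shoelace: 93.2379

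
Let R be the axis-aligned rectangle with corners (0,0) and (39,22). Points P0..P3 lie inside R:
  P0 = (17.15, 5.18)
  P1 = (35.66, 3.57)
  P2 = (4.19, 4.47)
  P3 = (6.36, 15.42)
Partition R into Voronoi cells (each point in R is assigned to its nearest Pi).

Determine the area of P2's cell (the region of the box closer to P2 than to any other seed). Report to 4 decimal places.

Area of P2's cell: 106.1696

1. box [0,39]×[0,22]: [(0, 0) (39, 0) (39, 22) (0, 22)]
2. ⊥bis P2·P0 via (10.67,4.825): [(0, 0) (10.9343, 0) (9.7291, 22) (0, 22)]  |A|=227.2976
3. ⊥bis P2·P1 via (19.925,4.02): [(0, 0) (10.9343, 0) (9.7291, 22) (0, 22)]  |A|=227.2976
4. ⊥bis P2·P3 via (5.275,9.945): [(0, 10.9904) (0, 0) (10.9343, 0) (10.4456, 8.9203)]  |A|=106.1696
5. canonical 4-gon: [(0, 10.9904) (0, 0) (10.9343, 0) (10.4456, 8.9203)]
6. shoelace: 106.1696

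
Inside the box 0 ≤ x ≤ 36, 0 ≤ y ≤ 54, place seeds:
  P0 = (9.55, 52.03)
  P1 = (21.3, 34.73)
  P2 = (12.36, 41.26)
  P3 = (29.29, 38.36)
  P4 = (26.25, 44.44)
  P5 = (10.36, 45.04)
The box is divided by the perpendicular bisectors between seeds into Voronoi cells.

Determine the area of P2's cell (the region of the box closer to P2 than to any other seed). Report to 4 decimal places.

1. box [0,36]×[0,54]: [(0, 0) (36, 0) (36, 54) (0, 54)]
2. ⊥bis P2·P0 via (10.955,46.645): [(0, 43.7867) (0, 0) (36, 0) (36, 53.1795)]  |A|=1745.392
3. ⊥bis P2·P1 via (16.83,37.995): [(26.019, 50.5753) (0, 43.7867) (0, 14.9536)]  |A|=375.1044
4. ⊥bis P2·P3 via (20.825,39.81): [(21.6428, 44.584) (22.5123, 49.6604) (0, 43.7867) (0, 14.9536)]  |A|=366.6014
5. ⊥bis P2·P4 via (19.305,42.85): [(19.5606, 41.7334) (18.0145, 48.4869) (0, 43.7867) (0, 14.9536)]  |A|=346.4607
6. ⊥bis P2·P5 via (11.36,43.15): [(19.5606, 41.7334) (18.3853, 46.8671) (0, 37.1394) (0, 14.9536)]  |A|=269.8929
7. canonical 4-gon: [(19.5606, 41.7334) (18.3853, 46.8671) (0, 37.1394) (0, 14.9536)]
8. shoelace: 269.8929

Area of P2's cell: 269.8929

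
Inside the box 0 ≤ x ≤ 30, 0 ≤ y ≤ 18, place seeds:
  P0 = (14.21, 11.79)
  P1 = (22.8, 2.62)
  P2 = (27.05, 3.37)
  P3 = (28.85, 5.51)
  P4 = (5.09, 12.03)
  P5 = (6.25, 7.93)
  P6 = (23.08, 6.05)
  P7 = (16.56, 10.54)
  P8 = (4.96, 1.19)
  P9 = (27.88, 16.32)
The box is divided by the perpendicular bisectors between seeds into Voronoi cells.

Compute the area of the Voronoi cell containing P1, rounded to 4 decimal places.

1. box [0,30]×[0,18]: [(0, 0) (30, 0) (30, 18) (0, 18)]
2. ⊥bis P1·P0 via (18.505,7.205): [(10.8135, 0) (30, 0) (30, 17.9729)]  |A|=172.4188
3. ⊥bis P1·P2 via (24.925,2.995): [(23.3767, 11.7686) (10.8135, 0) (25.4535, 0)]  |A|=86.1461
4. ⊥bis P1·P3 via (25.825,4.065): [(24.0983, 7.6798) (22.5258, 10.9715) (10.8135, 0) (25.4535, 0)]  |A|=84.119
5. ⊥bis P1·P4 via (13.945,7.325): [(24.0983, 7.6798) (22.5258, 10.9715) (10.8135, 0) (25.4535, 0)]  |A|=84.119
6. ⊥bis P1·P5 via (14.525,5.275): [(24.0983, 7.6798) (22.5258, 10.9715) (13.7001, 2.704) (12.8325, 0) (25.4535, 0)]  |A|=81.3893
7. ⊥bis P1·P6 via (22.94,4.335): [(24.7141, 4.1902) (16.0423, 4.8981) (13.7001, 2.704) (12.8325, 0) (25.4535, 0)]  |A|=51.0306
8. ⊥bis P1·P7 via (19.68,6.58): [(24.7141, 4.1902) (17.4042, 4.7869) (13.3414, 1.5859) (12.8325, 0) (25.4535, 0)]  |A|=47.7093
9. ⊥bis P1·P8 via (13.88,1.905): [(24.7141, 4.1902) (17.4042, 4.7869) (13.8721, 2.004) (14.0327, 0) (25.4535, 0)]  |A|=46.1923
10. ⊥bis P1·P9 via (25.34,9.47): [(24.7141, 4.1902) (17.4042, 4.7869) (13.8721, 2.004) (14.0327, 0) (25.4535, 0)]  |A|=46.1923
11. canonical 5-gon: [(24.7141, 4.1902) (17.4042, 4.7869) (13.8721, 2.004) (14.0327, 0) (25.4535, 0)]
12. shoelace: 46.1923

Area of P1's cell: 46.1923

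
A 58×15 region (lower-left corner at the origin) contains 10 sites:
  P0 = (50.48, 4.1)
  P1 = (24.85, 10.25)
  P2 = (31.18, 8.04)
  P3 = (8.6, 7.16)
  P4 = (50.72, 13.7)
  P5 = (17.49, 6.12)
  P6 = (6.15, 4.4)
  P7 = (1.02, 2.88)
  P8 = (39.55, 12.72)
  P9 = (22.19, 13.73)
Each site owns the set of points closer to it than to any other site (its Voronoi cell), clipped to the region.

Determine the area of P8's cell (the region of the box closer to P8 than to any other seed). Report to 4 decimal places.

1. box [0,58]×[0,15]: [(0, 0) (58, 0) (58, 15) (0, 15)]
2. ⊥bis P8·P0 via (45.015,8.41): [(0, 0) (38.3824, 0) (50.2122, 15) (0, 15)]  |A|=664.4599
3. ⊥bis P8·P1 via (32.2,11.485): [(34.1298, 0) (38.3824, 0) (50.2122, 15) (31.6094, 15)]  |A|=171.416
4. ⊥bis P8·P2 via (35.365,10.38): [(40.0129, 2.0674) (50.2122, 15) (32.7818, 15)]  |A|=112.7104
5. ⊥bis P8·P3 via (24.075,9.94): [(40.0129, 2.0674) (50.2122, 15) (32.7818, 15)]  |A|=112.7104
6. ⊥bis P8·P4 via (45.135,13.21): [(40.0129, 2.0674) (45.502, 9.0275) (44.978, 15) (32.7818, 15)]  |A|=97.0794
7. ⊥bis P8·P5 via (28.52,9.42): [(40.0129, 2.0674) (45.502, 9.0275) (44.978, 15) (32.7818, 15)]  |A|=97.0794
8. ⊥bis P8·P6 via (22.85,8.56): [(40.0129, 2.0674) (45.502, 9.0275) (44.978, 15) (32.7818, 15)]  |A|=97.0794
9. ⊥bis P8·P7 via (20.285,7.8): [(40.0129, 2.0674) (45.502, 9.0275) (44.978, 15) (32.7818, 15)]  |A|=97.0794
10. ⊥bis P8·P9 via (30.87,13.225): [(40.0129, 2.0674) (45.502, 9.0275) (44.978, 15) (32.7818, 15)]  |A|=97.0794
11. canonical 4-gon: [(40.0129, 2.0674) (45.502, 9.0275) (44.978, 15) (32.7818, 15)]
12. shoelace: 97.0794

Area of P8's cell: 97.0794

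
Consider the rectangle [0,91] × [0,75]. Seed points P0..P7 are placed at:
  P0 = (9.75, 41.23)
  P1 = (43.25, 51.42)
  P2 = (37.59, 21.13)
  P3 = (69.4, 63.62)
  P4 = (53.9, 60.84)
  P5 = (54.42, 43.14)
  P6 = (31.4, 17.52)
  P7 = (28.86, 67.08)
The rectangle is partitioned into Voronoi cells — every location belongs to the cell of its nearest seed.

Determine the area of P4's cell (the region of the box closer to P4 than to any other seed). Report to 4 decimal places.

1. box [0,91]×[0,75]: [(0, 0) (91, 0) (91, 75) (0, 75)]
2. ⊥bis P4·P0 via (31.825,51.035): [(54.4931, 0) (91, 0) (91, 75) (21.1805, 75)]  |A|=3987.2394
3. ⊥bis P4·P1 via (48.575,56.13): [(91, 8.1654) (91, 75) (31.8844, 75)]  |A|=1975.4845
4. ⊥bis P4·P2 via (45.745,40.985): [(71.229, 30.518) (91, 22.3975) (91, 75) (31.8844, 75)]  |A|=1834.793
5. ⊥bis P4·P3 via (61.65,62.23): [(66.348, 36.0364) (59.3596, 75) (31.8844, 75)]  |A|=535.2684
6. ⊥bis P4·P5 via (54.16,51.99): [(52.2856, 51.9349) (63.4377, 52.2626) (59.3596, 75) (31.8844, 75)]  |A|=444.3133
7. ⊥bis P4·P6 via (42.65,39.18): [(52.2856, 51.9349) (63.4377, 52.2626) (59.3596, 75) (31.8844, 75)]  |A|=444.3133
8. ⊥bis P4·P7 via (41.38,63.96): [(41.4392, 64.1975) (52.2856, 51.9349) (63.4377, 52.2626) (59.3596, 75) (44.1312, 75)]  |A|=378.1654
9. canonical 5-gon: [(41.4392, 64.1975) (52.2856, 51.9349) (63.4377, 52.2626) (59.3596, 75) (44.1312, 75)]
10. shoelace: 378.1654

Area of P4's cell: 378.1654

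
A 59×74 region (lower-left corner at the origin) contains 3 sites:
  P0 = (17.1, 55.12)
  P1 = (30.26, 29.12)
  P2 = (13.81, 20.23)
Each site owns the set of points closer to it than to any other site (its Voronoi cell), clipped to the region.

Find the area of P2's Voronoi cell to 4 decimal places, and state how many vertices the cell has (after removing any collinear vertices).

1. box [0,59]×[0,74]: [(0, 0) (59, 0) (59, 74) (0, 74)]
2. ⊥bis P2·P0 via (15.455,37.675): [(0, 39.1324) (0, 0) (59, 0) (59, 33.5689)]  |A|=2144.6858
3. ⊥bis P2·P1 via (22.035,24.675): [(14.9855, 37.7193) (0, 39.1324) (0, 0) (35.37, 0)]  |A|=960.275
4. canonical 4-gon: [(14.9855, 37.7193) (0, 39.1324) (0, 0) (35.37, 0)]
5. shoelace: 960.275

Area of P2's cell: 960.2750 (4 vertices)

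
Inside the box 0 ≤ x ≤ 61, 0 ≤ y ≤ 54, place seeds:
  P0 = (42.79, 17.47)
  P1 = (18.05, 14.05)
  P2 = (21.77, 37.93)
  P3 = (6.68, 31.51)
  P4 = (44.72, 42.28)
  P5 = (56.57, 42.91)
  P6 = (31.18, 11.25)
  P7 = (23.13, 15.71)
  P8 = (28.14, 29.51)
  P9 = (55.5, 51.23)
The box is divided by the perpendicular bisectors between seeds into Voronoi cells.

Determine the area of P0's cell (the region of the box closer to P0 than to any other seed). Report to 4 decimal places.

Area of P0's cell: 640.4904

1. box [0,61]×[0,54]: [(0, 0) (61, 0) (61, 54) (0, 54)]
2. ⊥bis P0·P1 via (30.42,15.76): [(32.5986, 0) (61, 0) (61, 54) (25.1338, 54)]  |A|=1735.2247
3. ⊥bis P0·P2 via (32.28,27.7): [(29.206, 24.5419) (32.5986, 0) (61, 0) (61, 54) (57.8793, 54)]  |A|=1252.9136
4. ⊥bis P0·P3 via (24.735,24.49): [(29.206, 24.5419) (32.5986, 0) (61, 0) (61, 54) (57.8793, 54)]  |A|=1252.9136
5. ⊥bis P0·P4 via (43.755,29.875): [(35.0558, 30.5517) (29.206, 24.5419) (32.5986, 0) (61, 0) (61, 28.5335)]  |A|=885.9718
6. ⊥bis P0·P5 via (49.68,30.19): [(51.3527, 29.284) (35.0558, 30.5517) (29.206, 24.5419) (32.5986, 0) (61, 0) (61, 24.0583)]  |A|=864.3851
7. ⊥bis P0·P6 via (36.985,14.36): [(51.3527, 29.284) (35.0558, 30.5517) (30.705, 26.0819) (44.6783, 0) (61, 0) (61, 24.0583)]  |A|=685.8478
8. ⊥bis P0·P7 via (32.96,16.59): [(51.3527, 29.284) (35.0558, 30.5517) (31.9919, 27.404) (32.3922, 22.9328) (44.6783, 0) (61, 0) (61, 24.0583)]  |A|=682.7062
9. ⊥bis P0·P8 via (35.465,23.49): [(51.3527, 29.284) (40.8953, 30.0975) (33.4241, 21.0067) (44.6783, 0) (61, 0) (61, 24.0583)]  |A|=640.4904
10. ⊥bis P0·P9 via (49.145,34.35): [(51.3527, 29.284) (40.8953, 30.0975) (33.4241, 21.0067) (44.6783, 0) (61, 0) (61, 24.0583)]  |A|=640.4904
11. canonical 6-gon: [(51.3527, 29.284) (40.8953, 30.0975) (33.4241, 21.0067) (44.6783, 0) (61, 0) (61, 24.0583)]
12. shoelace: 640.4904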